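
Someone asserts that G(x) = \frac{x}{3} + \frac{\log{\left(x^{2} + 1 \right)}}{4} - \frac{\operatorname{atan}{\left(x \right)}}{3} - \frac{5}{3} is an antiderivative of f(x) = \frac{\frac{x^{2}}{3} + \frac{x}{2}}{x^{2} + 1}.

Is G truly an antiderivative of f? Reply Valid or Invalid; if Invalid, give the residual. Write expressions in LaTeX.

Valid - the claim checks out under differentiation.

d/dx[G] = \frac{2 x^{2} + 3 x}{6 x^{2} + 6}
This equals f(x) exactly, so the claim holds.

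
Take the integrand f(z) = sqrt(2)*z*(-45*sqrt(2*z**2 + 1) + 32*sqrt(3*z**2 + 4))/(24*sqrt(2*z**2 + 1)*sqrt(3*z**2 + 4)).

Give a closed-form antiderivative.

An antiderivative is F(z) = -5*sqrt(3*z**2/2 + 2)/4 + 2*sqrt(4*z**2 + 2)/3.

Differentiate the proposed F(z) back; it has to land on f(z) exactly.
Check: d/dz[-5*sqrt(3*z**2/2 + 2)/4 + 2*sqrt(4*z**2 + 2)/3] = (-45*sqrt(2)*z*sqrt(2*z**2 + 1) + 32*sqrt(2)*z*sqrt(3*z**2 + 4))/(24*sqrt(2*z**2 + 1)*sqrt(3*z**2 + 4)), which equals f(z).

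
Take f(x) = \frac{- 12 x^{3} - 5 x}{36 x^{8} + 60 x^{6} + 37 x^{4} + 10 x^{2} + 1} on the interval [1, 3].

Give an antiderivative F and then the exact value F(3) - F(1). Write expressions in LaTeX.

f has the shape u'v + uv' for u = \frac{1}{2 \left(2 x^{2} + 1\right)} and v = \frac{1}{3 x^{2} + 1} — it is the derivative of the product u*v.
F(x) = \frac{1}{2 \left(2 x^{2} + 1\right) \left(3 x^{2} + 1\right)} is an antiderivative of f.
Check: d/dx[\frac{1}{2 \left(2 x^{2} + 1\right) \left(3 x^{2} + 1\right)}] = \frac{- 12 x^{3} - 5 x}{36 x^{8} + 60 x^{6} + 37 x^{4} + 10 x^{2} + 1} = f(x).
F(3) = \frac{1}{1064}; F(1) = \frac{1}{24}.
Integral = F(3) - F(1) = - \frac{65}{1596}.

Antiderivative: F(x) = \frac{1}{2 \left(2 x^{2} + 1\right) \left(3 x^{2} + 1\right)}; value = - \frac{65}{1596}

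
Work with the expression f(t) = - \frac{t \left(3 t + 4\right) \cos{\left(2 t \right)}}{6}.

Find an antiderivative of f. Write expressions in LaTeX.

Recover f(t) by differentiating a candidate F(t); any mismatch rules it out.
Check: d/dt[- \frac{6 t^{2} \sin{\left(2 t \right)} + 8 t \sin{\left(2 t \right)} + 6 t \cos{\left(2 t \right)} - 3 \sin{\left(2 t \right)} + 4 \cos{\left(2 t \right)}}{24}] = - \frac{t^{2} \cos{\left(2 t \right)}}{2} - \frac{2 t \cos{\left(2 t \right)}}{3}, which equals f(t).

An antiderivative is F(t) = - \frac{6 t^{2} \sin{\left(2 t \right)} + 8 t \sin{\left(2 t \right)} + 6 t \cos{\left(2 t \right)} - 3 \sin{\left(2 t \right)} + 4 \cos{\left(2 t \right)}}{24}.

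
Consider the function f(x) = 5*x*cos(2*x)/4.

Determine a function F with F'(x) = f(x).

An antiderivative is F(x) = 5*(2*x*sin(2*x) + cos(2*x))/16.

A candidate is checked by its d/dx: the result must match f(x).
Check: d/dx[5*(2*x*sin(2*x) + cos(2*x))/16] = 5*x*cos(2*x)/4 = f(x).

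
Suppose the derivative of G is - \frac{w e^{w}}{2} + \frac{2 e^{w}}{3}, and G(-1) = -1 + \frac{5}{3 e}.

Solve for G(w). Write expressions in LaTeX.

G(w) = - \frac{3 w e^{w} - 7 e^{w} + 6}{6}

Recognize the product-rule pattern: G'(w) = u'v + uv' with u = \frac{7}{6} - \frac{w}{2}, v = e^{w}, so integration by parts undoes it.
A general antiderivative is \frac{\left(7 - 3 w\right) e^{w}}{6} + C.
The condition gives C = -1 + \frac{5}{3 e} - (\frac{5}{3 e}) = -1.
So G(w) = - \frac{3 w e^{w} - 7 e^{w} + 6}{6}.
Check: d/dw[- \frac{3 w e^{w} - 7 e^{w} + 6}{6}] = - \frac{w e^{w}}{2} + \frac{2 e^{w}}{3} = G'(w).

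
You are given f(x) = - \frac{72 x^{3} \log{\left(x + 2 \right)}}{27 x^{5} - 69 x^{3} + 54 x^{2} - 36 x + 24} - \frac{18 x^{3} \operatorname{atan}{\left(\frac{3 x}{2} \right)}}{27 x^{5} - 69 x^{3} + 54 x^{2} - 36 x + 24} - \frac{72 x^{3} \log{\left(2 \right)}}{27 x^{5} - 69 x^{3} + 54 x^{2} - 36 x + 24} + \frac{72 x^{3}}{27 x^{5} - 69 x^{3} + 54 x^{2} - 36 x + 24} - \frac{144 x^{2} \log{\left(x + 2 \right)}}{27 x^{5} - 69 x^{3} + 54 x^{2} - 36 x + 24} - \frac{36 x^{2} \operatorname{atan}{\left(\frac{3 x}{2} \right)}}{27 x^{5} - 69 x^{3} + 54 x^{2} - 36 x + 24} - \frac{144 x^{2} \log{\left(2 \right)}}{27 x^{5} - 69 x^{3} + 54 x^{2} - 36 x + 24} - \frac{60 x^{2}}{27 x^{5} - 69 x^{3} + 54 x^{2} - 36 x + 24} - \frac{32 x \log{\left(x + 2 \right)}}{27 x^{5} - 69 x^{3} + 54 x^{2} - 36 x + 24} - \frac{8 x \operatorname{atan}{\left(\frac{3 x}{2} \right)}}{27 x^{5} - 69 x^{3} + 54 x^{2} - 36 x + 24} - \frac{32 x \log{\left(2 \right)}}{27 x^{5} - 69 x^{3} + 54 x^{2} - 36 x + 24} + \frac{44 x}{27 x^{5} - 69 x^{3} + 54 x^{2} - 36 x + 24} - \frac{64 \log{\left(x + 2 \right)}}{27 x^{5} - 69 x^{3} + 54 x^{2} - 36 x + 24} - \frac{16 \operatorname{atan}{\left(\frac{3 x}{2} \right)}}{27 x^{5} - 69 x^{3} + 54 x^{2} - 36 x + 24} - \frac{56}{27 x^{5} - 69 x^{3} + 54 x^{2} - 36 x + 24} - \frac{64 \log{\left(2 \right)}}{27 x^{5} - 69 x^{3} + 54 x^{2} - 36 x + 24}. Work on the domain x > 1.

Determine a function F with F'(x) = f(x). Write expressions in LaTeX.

An antiderivative is F(x) = \frac{4 \left(2 \log{\left(2 x + 4 \right)} + \frac{\operatorname{atan}{\left(\frac{3 x}{2} \right)}}{2}\right)}{3 \left(x - 1\right)}.

f has the shape u'v + uv' for u = \frac{4}{3 \left(x - 1\right)} and v = 2 \log{\left(2 x + 4 \right)} + \frac{\operatorname{atan}{\left(\frac{3 x}{2} \right)}}{2} — it is the derivative of the product u*v.
Check: d/dx[\frac{4 \left(2 \log{\left(2 x + 4 \right)} + \frac{\operatorname{atan}{\left(\frac{3 x}{2} \right)}}{2}\right)}{3 \left(x - 1\right)}] = \frac{- 72 x^{3} \log{\left(x + 2 \right)} - 18 x^{3} \operatorname{atan}{\left(\frac{3 x}{2} \right)} - 72 x^{3} \log{\left(2 \right)} + 72 x^{3} - 144 x^{2} \log{\left(x + 2 \right)} - 36 x^{2} \operatorname{atan}{\left(\frac{3 x}{2} \right)} - 144 x^{2} \log{\left(2 \right)} - 60 x^{2} - 32 x \log{\left(x + 2 \right)} - 8 x \operatorname{atan}{\left(\frac{3 x}{2} \right)} - 32 x \log{\left(2 \right)} + 44 x - 64 \log{\left(x + 2 \right)} - 16 \operatorname{atan}{\left(\frac{3 x}{2} \right)} - 56 - 64 \log{\left(2 \right)}}{27 x^{5} - 69 x^{3} + 54 x^{2} - 36 x + 24}, which equals f(x).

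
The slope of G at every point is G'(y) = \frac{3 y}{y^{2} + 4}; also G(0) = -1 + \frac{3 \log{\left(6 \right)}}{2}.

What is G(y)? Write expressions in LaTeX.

The substitution u = \frac{3 y^{2}}{2} + 6 works: G'(y) is exactly (dG/du)*(du/dy) for that inner function.
A general antiderivative is \frac{3 \log{\left(\frac{3 y^{2}}{2} + 6 \right)}}{2} + C.
The condition gives C = -1 + \frac{3 \log{\left(6 \right)}}{2} - (\frac{3 \log{\left(6 \right)}}{2}) = -1.
So G(y) = \frac{3 \log{\left(\frac{3 y^{2}}{2} + 6 \right)}}{2} - 1.
Check: d/dy[\frac{3 \log{\left(\frac{3 y^{2}}{2} + 6 \right)}}{2} - 1] = \frac{3 y}{y^{2} + 4} = G'(y).

G(y) = \frac{3 \log{\left(\frac{3 y^{2}}{2} + 6 \right)}}{2} - 1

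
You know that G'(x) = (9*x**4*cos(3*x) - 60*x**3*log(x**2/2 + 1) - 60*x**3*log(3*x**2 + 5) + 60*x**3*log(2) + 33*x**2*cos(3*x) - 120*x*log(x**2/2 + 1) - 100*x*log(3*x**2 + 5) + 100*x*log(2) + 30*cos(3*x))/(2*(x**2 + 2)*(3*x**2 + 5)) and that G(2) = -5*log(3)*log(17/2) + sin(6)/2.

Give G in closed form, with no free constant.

A first test for any G(x): its x-derivative must equal the given G'(x).
A general antiderivative is -5*log(x**2/2 + 1)*log(3*x**2/2 + 5/2) + sin(3*x)/2 + C.
The condition gives C = -5*log(3)*log(17/2) + sin(6)/2 - (-5*log(3)*log(17/2) + sin(6)/2) = 0.
So G(x) = -(10*log(x**2/2 + 1)*log(3*x**2/2 + 5/2) - sin(3*x))/2.
Check: d/dx[-(10*log(x**2/2 + 1)*log(3*x**2/2 + 5/2) - sin(3*x))/2] = (9*x**4*cos(3*x) - 60*x**3*log(x**2/2 + 1) - 60*x**3*log(3*x**2 + 5) + 60*x**3*log(2) + 33*x**2*cos(3*x) - 120*x*log(x**2/2 + 1) - 100*x*log(3*x**2 + 5) + 100*x*log(2) + 30*cos(3*x))/(6*x**4 + 22*x**2 + 20), which equals G'(x).

G(x) = -(10*log(x**2/2 + 1)*log(3*x**2/2 + 5/2) - sin(3*x))/2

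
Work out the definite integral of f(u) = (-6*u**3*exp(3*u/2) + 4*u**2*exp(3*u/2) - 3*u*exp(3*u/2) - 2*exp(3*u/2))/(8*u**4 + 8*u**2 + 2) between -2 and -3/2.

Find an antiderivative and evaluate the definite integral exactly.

Antiderivative: F(u) = -2*u*exp(3*u/2)/(4*u**2 + 2); value = -2*exp(-3)/9 + 3*exp(-9/4)/11

Recover f(u) by differentiating a candidate F(u); any mismatch rules it out.
F(u) = -2*u*exp(3*u/2)/(4*u**2 + 2) is an antiderivative of f.
Check: d/du[-2*u*exp(3*u/2)/(4*u**2 + 2)] = (-6*u**3*exp(3*u/2) + 4*u**2*exp(3*u/2) - 3*u*exp(3*u/2) - 2*exp(3*u/2))/(8*u**4 + 8*u**2 + 2) = f(u).
F(-3/2) = 3*exp(-9/4)/11; F(-2) = 2*exp(-3)/9.
Integral = F(-3/2) - F(-2) = -2*exp(-3)/9 + 3*exp(-9/4)/11.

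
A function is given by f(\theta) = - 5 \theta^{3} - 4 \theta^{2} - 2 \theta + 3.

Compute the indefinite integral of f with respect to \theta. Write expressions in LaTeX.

Integrate term by term and add the pieces.
Check: d/d\theta[\frac{\theta \left(- 15 \theta^{3} - 16 \theta^{2} - 12 \theta + 36\right)}{12}] = - 5 \theta^{3} - 4 \theta^{2} - 2 \theta + 3 = f(\theta).

F(\theta) = \frac{\theta \left(- 15 \theta^{3} - 16 \theta^{2} - 12 \theta + 36\right)}{12} + C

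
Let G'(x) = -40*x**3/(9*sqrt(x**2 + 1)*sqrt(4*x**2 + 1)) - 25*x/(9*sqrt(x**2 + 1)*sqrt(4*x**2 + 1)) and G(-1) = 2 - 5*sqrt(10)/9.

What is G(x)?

Recognize the product-rule pattern: G'(x) = u'v + uv' with u = -5*sqrt(2*x**2 + 1/2)/9, v = sqrt(2*x**2 + 2), so integration by parts undoes it.
A general antiderivative is -5*sqrt(2*x**2 + 1/2)*sqrt(2*x**2 + 2)/9 + C.
The condition gives C = 2 - 5*sqrt(10)/9 - (-5*sqrt(10)/9) = 2.
So G(x) = -5*sqrt(2*x**2 + 1/2)*sqrt(2*x**2 + 2)/9 + 2.
Check: d/dx[-5*sqrt(2*x**2 + 1/2)*sqrt(2*x**2 + 2)/9 + 2] = (-40*x**3 - 25*x)/(9*sqrt(x**2 + 1)*sqrt(4*x**2 + 1)), which equals G'(x).

G(x) = -5*sqrt(2*x**2 + 1/2)*sqrt(2*x**2 + 2)/9 + 2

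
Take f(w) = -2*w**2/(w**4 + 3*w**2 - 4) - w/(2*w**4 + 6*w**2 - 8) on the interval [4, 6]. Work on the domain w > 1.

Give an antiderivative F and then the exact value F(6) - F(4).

Factor the denominator (2*(w - 1)*(w + 1)*(w**2 + 4)) and decompose: f = (w - 16)/(10*(w**2 + 4)) + 3/(20*(w + 1)) - 1/(4*(w - 1)); each piece integrates to a log, atan, or power term.
F(w) = -(5*log(w - 1) - 3*log(w + 1) - log(w**2 + 4) + 16*atan(w/2))/20 is an antiderivative of f.
Check: d/dw[-(5*log(w - 1) - 3*log(w + 1) - log(w**2 + 4) + 16*atan(w/2))/20] = (-4*w**2 - w)/(2*w**4 + 6*w**2 - 8), which equals f(w).
F(6) = -4*atan(3)/5 - log(5)/4 + log(40)/20 + 3*log(7)/20; F(4) = -4*atan(2)/5 - log(3)/4 + log(20)/20 + 3*log(5)/20.
Integral = F(6) - F(4) = -4*atan(3)/5 - 2*log(5)/5 - log(20)/20 + log(40)/20 + log(3)/4 + 3*log(7)/20 + 4*atan(2)/5.

Antiderivative: F(w) = -(5*log(w - 1) - 3*log(w + 1) - log(w**2 + 4) + 16*atan(w/2))/20; value = -4*atan(3)/5 - 2*log(5)/5 - log(20)/20 + log(40)/20 + log(3)/4 + 3*log(7)/20 + 4*atan(2)/5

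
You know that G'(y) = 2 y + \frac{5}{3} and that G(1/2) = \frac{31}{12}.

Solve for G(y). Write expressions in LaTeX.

G(y) = y^{2} + \frac{5 y}{3} + \frac{3}{2}

Since d/dy undoes antidifferentiation here, G(y) must give back the stated G'(y).
A general antiderivative is y^{2} + \frac{5 y}{3} + \frac{5}{2} + C.
The condition gives C = \frac{31}{12} - (\frac{43}{12}) = -1.
So G(y) = y^{2} + \frac{5 y}{3} + \frac{3}{2}.
Check: d/dy[y^{2} + \frac{5 y}{3} + \frac{3}{2}] = 2 y + \frac{5}{3} = G'(y).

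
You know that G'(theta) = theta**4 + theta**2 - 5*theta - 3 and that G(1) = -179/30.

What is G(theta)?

G(theta) = theta**5/5 + theta**3/3 - 5*theta**2/2 - 3*theta - 1

Integrate term by term and add the pieces.
A general antiderivative is theta**5/5 + theta**3/3 - 5*theta**2/2 - 3*theta + C.
The condition gives C = -179/30 - (-149/30) = -1.
So G(theta) = theta**5/5 + theta**3/3 - 5*theta**2/2 - 3*theta - 1.
Check: d/dtheta[theta**5/5 + theta**3/3 - 5*theta**2/2 - 3*theta - 1] = theta**4 + theta**2 - 5*theta - 3 = G'(theta).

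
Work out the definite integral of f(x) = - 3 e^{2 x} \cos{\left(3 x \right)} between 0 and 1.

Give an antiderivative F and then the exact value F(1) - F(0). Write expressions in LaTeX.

Antiderivative: F(x) = \frac{3 \left(- 3 \sin{\left(3 x \right)} - 2 \cos{\left(3 x \right)}\right) e^{2 x}}{13}; value = - \frac{9 e^{2} \sin{\left(3 \right)}}{13} + \frac{6}{13} - \frac{6 e^{2} \cos{\left(3 \right)}}{13}

Differentiate the proposed F(x) back; it has to land on f(x) exactly.
F(x) = \frac{3 \left(- 3 \sin{\left(3 x \right)} - 2 \cos{\left(3 x \right)}\right) e^{2 x}}{13} is an antiderivative of f.
Check: d/dx[\frac{3 \left(- 3 \sin{\left(3 x \right)} - 2 \cos{\left(3 x \right)}\right) e^{2 x}}{13}] = - 3 e^{2 x} \cos{\left(3 x \right)} = f(x).
F(1) = - \frac{9 e^{2} \sin{\left(3 \right)}}{13} - \frac{6 e^{2} \cos{\left(3 \right)}}{13}; F(0) = - \frac{6}{13}.
Integral = F(1) - F(0) = - \frac{9 e^{2} \sin{\left(3 \right)}}{13} + \frac{6}{13} - \frac{6 e^{2} \cos{\left(3 \right)}}{13}.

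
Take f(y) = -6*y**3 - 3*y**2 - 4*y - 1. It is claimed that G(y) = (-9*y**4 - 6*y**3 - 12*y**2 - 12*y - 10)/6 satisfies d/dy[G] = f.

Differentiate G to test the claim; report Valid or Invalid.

d/dy[G] = -6*y**3 - 3*y**2 - 4*y - 2
d/dy[G] - f(y) = -1 != 0.

Invalid: d/dy[G] - f = -1, which is not 0.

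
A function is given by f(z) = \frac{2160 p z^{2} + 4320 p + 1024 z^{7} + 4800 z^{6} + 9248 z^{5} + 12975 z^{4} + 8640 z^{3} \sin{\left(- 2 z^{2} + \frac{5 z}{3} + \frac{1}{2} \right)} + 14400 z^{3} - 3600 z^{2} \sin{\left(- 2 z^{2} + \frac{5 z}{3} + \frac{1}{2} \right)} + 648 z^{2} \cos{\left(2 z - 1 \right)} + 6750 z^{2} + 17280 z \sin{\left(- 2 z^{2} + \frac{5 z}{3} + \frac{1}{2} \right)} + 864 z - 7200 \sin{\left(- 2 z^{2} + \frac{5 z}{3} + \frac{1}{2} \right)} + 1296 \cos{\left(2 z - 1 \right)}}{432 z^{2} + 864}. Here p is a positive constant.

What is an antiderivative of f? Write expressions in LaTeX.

Differentiate the proposed F(z) back; it has to land on f(z) exactly.
Check: d/dz[5 p z + \frac{32 z^{6}}{81} + \frac{20 z^{5}}{9} + \frac{25 z^{4}}{6} + \frac{125 z^{3}}{48} + \log{\left(z^{2} + 2 \right)} + \frac{3 \sin{\left(2 z - 1 \right)}}{4} + 5 \cos{\left(- 2 z^{2} + \frac{5 z}{3} + \frac{1}{2} \right)}] = \frac{2160 p z^{2} + 4320 p + 1024 z^{7} + 4800 z^{6} + 9248 z^{5} + 12975 z^{4} + 8640 z^{3} \sin{\left(- 2 z^{2} + \frac{5 z}{3} + \frac{1}{2} \right)} + 14400 z^{3} - 3600 z^{2} \sin{\left(- 2 z^{2} + \frac{5 z}{3} + \frac{1}{2} \right)} + 648 z^{2} \cos{\left(2 z - 1 \right)} + 6750 z^{2} + 17280 z \sin{\left(- 2 z^{2} + \frac{5 z}{3} + \frac{1}{2} \right)} + 864 z - 7200 \sin{\left(- 2 z^{2} + \frac{5 z}{3} + \frac{1}{2} \right)} + 1296 \cos{\left(2 z - 1 \right)}}{432 z^{2} + 864} = f(z).

An antiderivative is F(z) = 5 p z + \frac{32 z^{6}}{81} + \frac{20 z^{5}}{9} + \frac{25 z^{4}}{6} + \frac{125 z^{3}}{48} + \log{\left(z^{2} + 2 \right)} + \frac{3 \sin{\left(2 z - 1 \right)}}{4} + 5 \cos{\left(- 2 z^{2} + \frac{5 z}{3} + \frac{1}{2} \right)}.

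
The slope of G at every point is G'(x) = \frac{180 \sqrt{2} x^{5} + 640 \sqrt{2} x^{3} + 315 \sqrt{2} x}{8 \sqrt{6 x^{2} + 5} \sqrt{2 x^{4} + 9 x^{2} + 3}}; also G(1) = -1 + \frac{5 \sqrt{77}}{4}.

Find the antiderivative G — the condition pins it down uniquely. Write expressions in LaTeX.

G(x) = \frac{5 \sqrt{2} \sqrt{6 x^{2} + 5} \sqrt{2 x^{4} + 9 x^{2} + 3} - 8}{8}

G'(x) has the shape u'v + uv' for u = \frac{15 \sqrt{2 x^{2} + \frac{5}{3}}}{4} and v = \sqrt{\frac{x^{4}}{3} + \frac{3 x^{2}}{2} + \frac{1}{2}} — it is the derivative of the product u*v.
A general antiderivative is \frac{15 \sqrt{2 x^{2} + \frac{5}{3}} \sqrt{\frac{x^{4}}{3} + \frac{3 x^{2}}{2} + \frac{1}{2}}}{4} + C.
The condition gives C = -1 + \frac{5 \sqrt{77}}{4} - (\frac{5 \sqrt{77}}{4}) = -1.
So G(x) = \frac{5 \sqrt{2} \sqrt{6 x^{2} + 5} \sqrt{2 x^{4} + 9 x^{2} + 3} - 8}{8}.
Check: d/dx[\frac{5 \sqrt{2} \sqrt{6 x^{2} + 5} \sqrt{2 x^{4} + 9 x^{2} + 3} - 8}{8}] = \frac{180 \sqrt{2} x^{5} + 640 \sqrt{2} x^{3} + 315 \sqrt{2} x}{8 \sqrt{6 x^{2} + 5} \sqrt{2 x^{4} + 9 x^{2} + 3}} = G'(x).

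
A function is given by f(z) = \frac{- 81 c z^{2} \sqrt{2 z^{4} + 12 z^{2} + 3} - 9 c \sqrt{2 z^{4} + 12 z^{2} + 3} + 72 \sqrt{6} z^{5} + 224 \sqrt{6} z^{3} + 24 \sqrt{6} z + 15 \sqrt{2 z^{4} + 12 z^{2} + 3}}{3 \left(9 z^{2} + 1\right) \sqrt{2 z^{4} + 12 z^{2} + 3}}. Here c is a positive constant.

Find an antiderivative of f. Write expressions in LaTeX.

Recover f(z) by differentiating a candidate F(z); any mismatch rules it out.
Check: d/dz[- 3 c z + 4 \sqrt{\frac{z^{4}}{3} + 2 z^{2} + \frac{1}{2}} + \frac{5 \operatorname{atan}{\left(3 z \right)}}{3}] = \frac{- 81 c z^{2} \sqrt{2 z^{4} + 12 z^{2} + 3} - 9 c \sqrt{2 z^{4} + 12 z^{2} + 3} + 72 \sqrt{6} z^{5} + 224 \sqrt{6} z^{3} + 24 \sqrt{6} z + 15 \sqrt{2 z^{4} + 12 z^{2} + 3}}{27 z^{2} \sqrt{2 z^{4} + 12 z^{2} + 3} + 3 \sqrt{2 z^{4} + 12 z^{2} + 3}}, which equals f(z).

An antiderivative is F(z) = - 3 c z + 4 \sqrt{\frac{z^{4}}{3} + 2 z^{2} + \frac{1}{2}} + \frac{5 \operatorname{atan}{\left(3 z \right)}}{3}.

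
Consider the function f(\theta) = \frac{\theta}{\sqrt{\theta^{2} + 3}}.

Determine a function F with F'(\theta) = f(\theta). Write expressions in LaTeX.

An antiderivative is F(\theta) = \sqrt{\theta^{2} + 3}.

f matches the chain-rule pattern g'(h)*h' with inner function h(\theta) = \theta^{2} + 3; substituting u = h(\theta) collapses the integral.
Check: d/d\theta[\sqrt{\theta^{2} + 3}] = \frac{\theta}{\sqrt{\theta^{2} + 3}} = f(\theta).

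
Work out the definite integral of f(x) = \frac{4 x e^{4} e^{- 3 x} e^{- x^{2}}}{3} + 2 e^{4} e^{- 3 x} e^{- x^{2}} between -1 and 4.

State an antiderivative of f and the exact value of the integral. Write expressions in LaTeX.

Antiderivative: F(x) = - \frac{2 e^{4} e^{- 3 x} e^{- x^{2}}}{3}; value = - \frac{2}{3 e^{24}} + \frac{2 e^{6}}{3}

f matches the chain-rule pattern g'(h)*h' with inner function h(x) = - x^{2} - 3 x + 4; substituting u = h(x) collapses the integral.
F(x) = - \frac{2 e^{4} e^{- 3 x} e^{- x^{2}}}{3} is an antiderivative of f.
Check: d/dx[- \frac{2 e^{4} e^{- 3 x} e^{- x^{2}}}{3}] = \frac{\left(4 x e^{4} + 6 e^{4}\right) e^{- 3 x} e^{- x^{2}}}{3}, which equals f(x).
F(4) = - \frac{2}{3 e^{24}}; F(-1) = - \frac{2 e^{6}}{3}.
Integral = F(4) - F(-1) = - \frac{2}{3 e^{24}} + \frac{2 e^{6}}{3}.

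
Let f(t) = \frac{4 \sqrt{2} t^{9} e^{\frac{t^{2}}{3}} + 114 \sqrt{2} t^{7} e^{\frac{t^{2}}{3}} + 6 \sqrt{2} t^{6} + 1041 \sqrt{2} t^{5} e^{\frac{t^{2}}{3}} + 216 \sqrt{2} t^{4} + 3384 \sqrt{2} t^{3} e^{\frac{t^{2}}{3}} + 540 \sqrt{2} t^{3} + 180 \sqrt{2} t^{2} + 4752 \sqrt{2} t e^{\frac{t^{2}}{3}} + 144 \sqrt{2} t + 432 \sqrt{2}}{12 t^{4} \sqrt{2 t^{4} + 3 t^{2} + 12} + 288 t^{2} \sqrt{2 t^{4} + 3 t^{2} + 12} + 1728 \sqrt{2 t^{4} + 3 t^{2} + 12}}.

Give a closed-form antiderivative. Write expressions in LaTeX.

f has the shape u'v + uv' for u = - \frac{\sqrt{t^{4} + \frac{3 t^{2}}{2} + 6}}{4} and v = \frac{- t - 4}{\frac{t^{2}}{2} + 6} - 2 e^{\frac{t^{2}}{3}} — it is the derivative of the product u*v.
Check: d/dt[- \frac{\sqrt{2} \left(- t - \left(t^{2} + 12\right) e^{\frac{t^{2}}{3}} - 4\right) \sqrt{2 t^{4} + 3 t^{2} + 12}}{4 \left(t^{2} + 12\right)}] = \frac{4 \sqrt{2} t^{9} e^{\frac{t^{2}}{3}} + 114 \sqrt{2} t^{7} e^{\frac{t^{2}}{3}} + 6 \sqrt{2} t^{6} + 1041 \sqrt{2} t^{5} e^{\frac{t^{2}}{3}} + 216 \sqrt{2} t^{4} + 3384 \sqrt{2} t^{3} e^{\frac{t^{2}}{3}} + 540 \sqrt{2} t^{3} + 180 \sqrt{2} t^{2} + 4752 \sqrt{2} t e^{\frac{t^{2}}{3}} + 144 \sqrt{2} t + 432 \sqrt{2}}{12 t^{4} \sqrt{2 t^{4} + 3 t^{2} + 12} + 288 t^{2} \sqrt{2 t^{4} + 3 t^{2} + 12} + 1728 \sqrt{2 t^{4} + 3 t^{2} + 12}} = f(t).

An antiderivative is F(t) = - \frac{\sqrt{2} \left(- t - \left(t^{2} + 12\right) e^{\frac{t^{2}}{3}} - 4\right) \sqrt{2 t^{4} + 3 t^{2} + 12}}{4 \left(t^{2} + 12\right)}.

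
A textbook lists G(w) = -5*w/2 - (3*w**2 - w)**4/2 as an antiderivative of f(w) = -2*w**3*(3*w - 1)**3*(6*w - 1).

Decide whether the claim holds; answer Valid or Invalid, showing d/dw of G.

Invalid: d/dw[G] - f = -5/2, which is not 0.

d/dw[G] = -324*w**7 + 378*w**6 - 162*w**5 + 30*w**4 - 2*w**3 - 5/2
d/dw[G] - f(w) = -5/2 != 0.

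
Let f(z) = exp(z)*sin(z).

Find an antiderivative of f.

An antiderivative is F(z) = -(-sin(z) + cos(z))*exp(z)/2.

For F(z) to be correct the identity F'(z) - f(z) = 0 must hold.
Check: d/dz[-(-sin(z) + cos(z))*exp(z)/2] = exp(z)*sin(z) = f(z).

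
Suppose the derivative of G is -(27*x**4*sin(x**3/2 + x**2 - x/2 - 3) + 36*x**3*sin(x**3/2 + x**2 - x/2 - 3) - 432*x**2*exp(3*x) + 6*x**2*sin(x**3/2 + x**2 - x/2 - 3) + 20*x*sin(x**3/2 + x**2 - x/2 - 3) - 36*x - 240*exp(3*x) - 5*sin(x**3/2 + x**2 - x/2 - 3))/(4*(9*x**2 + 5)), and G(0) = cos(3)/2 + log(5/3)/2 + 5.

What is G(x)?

G(x) = 4*exp(3*x) + log(3*x**2 + 5/3)/2 + cos(x**3/2 + x**2 - x/2 - 3)/2 + 1

Since d/dx undoes antidifferentiation here, G(x) must give back the stated G'(x).
A general antiderivative is 4*exp(3*x) + log(3*x**2 + 5/3)/2 + cos(x**3/2 + x**2 - x/2 - 3)/2 + C.
The condition gives C = cos(3)/2 + log(5/3)/2 + 5 - (cos(3)/2 + log(5/3)/2 + 4) = 1.
So G(x) = 4*exp(3*x) + log(3*x**2 + 5/3)/2 + cos(x**3/2 + x**2 - x/2 - 3)/2 + 1.
Check: d/dx[4*exp(3*x) + log(3*x**2 + 5/3)/2 + cos(x**3/2 + x**2 - x/2 - 3)/2 + 1] = (-27*x**4*sin(x**3/2 + x**2 - x/2 - 3) - 36*x**3*sin(x**3/2 + x**2 - x/2 - 3) + 432*x**2*exp(3*x) - 6*x**2*sin(x**3/2 + x**2 - x/2 - 3) - 20*x*sin(x**3/2 + x**2 - x/2 - 3) + 36*x + 240*exp(3*x) + 5*sin(x**3/2 + x**2 - x/2 - 3))/(36*x**2 + 20), which equals G'(x).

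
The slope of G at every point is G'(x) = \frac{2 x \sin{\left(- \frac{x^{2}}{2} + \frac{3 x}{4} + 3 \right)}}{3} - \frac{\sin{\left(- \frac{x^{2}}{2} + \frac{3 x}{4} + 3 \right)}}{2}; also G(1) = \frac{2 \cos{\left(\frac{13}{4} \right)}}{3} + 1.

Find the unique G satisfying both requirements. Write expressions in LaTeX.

G'(x) matches the chain-rule pattern g'(h)*h' with inner function h(x) = - \frac{x^{2}}{2} + \frac{3 x}{4} + 3; substituting u = h(x) collapses the integral.
A general antiderivative is \frac{2 \cos{\left(- \frac{x^{2}}{2} + \frac{3 x}{4} + 3 \right)}}{3} + C.
The condition gives C = \frac{2 \cos{\left(\frac{13}{4} \right)}}{3} + 1 - (\frac{2 \cos{\left(\frac{13}{4} \right)}}{3}) = 1.
So G(x) = \frac{2 \cos{\left(- \frac{x^{2}}{2} + \frac{3 x}{4} + 3 \right)}}{3} + 1.
Check: d/dx[\frac{2 \cos{\left(- \frac{x^{2}}{2} + \frac{3 x}{4} + 3 \right)}}{3} + 1] = \frac{2 x \sin{\left(- \frac{x^{2}}{2} + \frac{3 x}{4} + 3 \right)}}{3} - \frac{\sin{\left(- \frac{x^{2}}{2} + \frac{3 x}{4} + 3 \right)}}{2} = G'(x).

G(x) = \frac{2 \cos{\left(- \frac{x^{2}}{2} + \frac{3 x}{4} + 3 \right)}}{3} + 1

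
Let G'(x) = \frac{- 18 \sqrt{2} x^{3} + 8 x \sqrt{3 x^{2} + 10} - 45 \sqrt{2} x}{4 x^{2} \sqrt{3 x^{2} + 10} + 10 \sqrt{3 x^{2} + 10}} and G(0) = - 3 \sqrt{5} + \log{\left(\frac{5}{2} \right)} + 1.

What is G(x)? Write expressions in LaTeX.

A candidate passes only if d/dx[G] lands on the given G'(x) exactly.
A general antiderivative is - 3 \sqrt{\frac{3 x^{2}}{2} + 5} + \log{\left(x^{2} + \frac{5}{2} \right)} + C.
The condition gives C = - 3 \sqrt{5} + \log{\left(\frac{5}{2} \right)} + 1 - (- 3 \sqrt{5} + \log{\left(\frac{5}{2} \right)}) = 1.
So G(x) = \frac{\sqrt{2} \left(- 3 \sqrt{3 x^{2} + 10} + \sqrt{2} \log{\left(x^{2} + \frac{5}{2} \right)} + \sqrt{2}\right)}{2}.
Check: d/dx[\frac{\sqrt{2} \left(- 3 \sqrt{3 x^{2} + 10} + \sqrt{2} \log{\left(x^{2} + \frac{5}{2} \right)} + \sqrt{2}\right)}{2}] = \frac{- 18 \sqrt{2} x^{3} + 8 x \sqrt{3 x^{2} + 10} - 45 \sqrt{2} x}{4 x^{2} \sqrt{3 x^{2} + 10} + 10 \sqrt{3 x^{2} + 10}} = G'(x).

G(x) = \frac{\sqrt{2} \left(- 3 \sqrt{3 x^{2} + 10} + \sqrt{2} \log{\left(x^{2} + \frac{5}{2} \right)} + \sqrt{2}\right)}{2}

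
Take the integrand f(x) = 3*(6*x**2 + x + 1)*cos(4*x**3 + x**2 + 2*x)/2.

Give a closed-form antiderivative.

The substitution u = 4*x**3 + x**2 + 2*x works: f is exactly (dF/du)*(du/dx) for that inner function.
Check: d/dx[3*sin(4*x**3 + x**2 + 2*x)/4] = 9*x**2*cos(4*x**3 + x**2 + 2*x) + 3*x*cos(4*x**3 + x**2 + 2*x)/2 + 3*cos(4*x**3 + x**2 + 2*x)/2, which equals f(x).

An antiderivative is F(x) = 3*sin(4*x**3 + x**2 + 2*x)/4.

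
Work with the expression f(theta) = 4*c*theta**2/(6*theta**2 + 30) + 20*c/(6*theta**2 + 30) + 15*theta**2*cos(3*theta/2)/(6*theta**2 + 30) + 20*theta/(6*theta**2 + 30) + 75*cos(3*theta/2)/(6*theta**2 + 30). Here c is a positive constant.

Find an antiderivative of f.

The integrand splits into summands that can be handled one at a time.
Check: d/dtheta[(2*c*theta + 5*log(theta**2 + 5) + 5*sin(3*theta/2))/3] = (4*c*theta**2 + 20*c + 15*theta**2*cos(3*theta/2) + 20*theta + 75*cos(3*theta/2))/(6*theta**2 + 30), which equals f(theta).

An antiderivative is F(theta) = (2*c*theta + 5*log(theta**2 + 5) + 5*sin(3*theta/2))/3.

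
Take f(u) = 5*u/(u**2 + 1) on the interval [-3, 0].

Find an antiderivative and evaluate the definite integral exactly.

The substitution w = 2*u**2 + 2 works: f is exactly (dF/dw)*(dw/du) for that inner function.
F(u) = 5*log(u**2 + 1)/2 is an antiderivative of f.
Check: d/du[5*log(u**2 + 1)/2] = 5*u/(u**2 + 1) = f(u).
F(0) = 0; F(-3) = 5*log(10)/2.
Integral = F(0) - F(-3) = -5*log(20)/2 + 5*log(2)/2.

Antiderivative: F(u) = 5*log(u**2 + 1)/2; value = -5*log(20)/2 + 5*log(2)/2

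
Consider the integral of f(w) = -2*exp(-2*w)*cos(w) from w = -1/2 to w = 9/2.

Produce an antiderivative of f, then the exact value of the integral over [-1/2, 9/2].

Since d/dw undoes antidifferentiation here, F'(w) = f(w) is required of F(w).
F(w) = 2*(-sin(w) + 2*cos(w))*exp(-2*w)/5 is an antiderivative of f.
Check: d/dw[2*(-sin(w) + 2*cos(w))*exp(-2*w)/5] = -2*exp(-2*w)*cos(w) = f(w).
F(9/2) = 4*exp(-9)*cos(9/2)/5 - 2*exp(-9)*sin(9/2)/5; F(-1/2) = 2*exp(1)*sin(1/2)/5 + 4*exp(1)*cos(1/2)/5.
Integral = F(9/2) - F(-1/2) = -4*exp(1)*cos(1/2)/5 - 2*exp(1)*sin(1/2)/5 + 4*exp(-9)*cos(9/2)/5 - 2*exp(-9)*sin(9/2)/5.

Antiderivative: F(w) = 2*(-sin(w) + 2*cos(w))*exp(-2*w)/5; value = -4*exp(1)*cos(1/2)/5 - 2*exp(1)*sin(1/2)/5 + 4*exp(-9)*cos(9/2)/5 - 2*exp(-9)*sin(9/2)/5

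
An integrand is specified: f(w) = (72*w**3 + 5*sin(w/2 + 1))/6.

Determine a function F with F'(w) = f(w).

An antiderivative is F(w) = 3*w**4 - 5*cos(w/2 + 1)/3.

For F(w) to be correct the identity F'(w) - f(w) = 0 must hold.
Check: d/dw[3*w**4 - 5*cos(w/2 + 1)/3] = 12*w**3 + 5*sin(w/2 + 1)/6, which equals f(w).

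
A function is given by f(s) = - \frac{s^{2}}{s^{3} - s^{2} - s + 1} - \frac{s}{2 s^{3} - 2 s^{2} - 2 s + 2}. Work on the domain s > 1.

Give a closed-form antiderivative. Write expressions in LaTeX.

Factor the denominator (2 \left(s - 1\right)^{2} \left(s + 1\right)) and decompose: f = - \frac{1}{8 \left(s + 1\right)} - \frac{7}{8 \left(s - 1\right)} - \frac{3}{4 \left(s - 1\right)^{2}}; each piece integrates to a log, atan, or power term.
Check: d/ds[\frac{- 7 \left(s - 1\right) \log{\left(s - 1 \right)} - \left(s - 1\right) \log{\left(s + 1 \right)} + 6}{8 \left(s - 1\right)}] = \frac{- 2 s^{2} - s}{2 s^{3} - 2 s^{2} - 2 s + 2}, which equals f(s).

An antiderivative is F(s) = \frac{- 7 \left(s - 1\right) \log{\left(s - 1 \right)} - \left(s - 1\right) \log{\left(s + 1 \right)} + 6}{8 \left(s - 1\right)}.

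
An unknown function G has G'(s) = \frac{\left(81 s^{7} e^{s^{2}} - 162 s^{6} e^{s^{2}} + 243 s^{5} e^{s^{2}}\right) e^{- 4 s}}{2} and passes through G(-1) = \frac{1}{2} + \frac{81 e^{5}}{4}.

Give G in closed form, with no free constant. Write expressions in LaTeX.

G'(s) has the shape u'v + uv' for u = \frac{81 s^{6}}{4} and v = e^{s^{2} - 4 s} — it is the derivative of the product u*v.
A general antiderivative is \frac{81 s^{6} e^{s^{2} - 4 s}}{4} + C.
The condition gives C = \frac{1}{2} + \frac{81 e^{5}}{4} - (\frac{81 e^{5}}{4}) = \frac{1}{2}.
So G(s) = \frac{81 s^{6} e^{- 4 s} e^{s^{2}} + 2}{4}.
Check: d/ds[\frac{81 s^{6} e^{- 4 s} e^{s^{2}} + 2}{4}] = \frac{\left(81 s^{7} e^{s^{2}} - 162 s^{6} e^{s^{2}} + 243 s^{5} e^{s^{2}}\right) e^{- 4 s}}{2} = G'(s).

G(s) = \frac{81 s^{6} e^{- 4 s} e^{s^{2}} + 2}{4}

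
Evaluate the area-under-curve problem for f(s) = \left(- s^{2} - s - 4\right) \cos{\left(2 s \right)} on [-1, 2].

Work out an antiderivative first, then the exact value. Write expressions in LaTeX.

An antiderivative F(s) passes only if d/ds[F] lands on f(s) exactly.
F(s) = - \frac{s^{2} \sin{\left(2 s \right)}}{2} - \frac{s \sin{\left(2 s \right)}}{2} - \frac{s \cos{\left(2 s \right)}}{2} - \frac{7 \sin{\left(2 s \right)}}{4} - \frac{\cos{\left(2 s \right)}}{4} is an antiderivative of f.
Check: d/ds[- \frac{s^{2} \sin{\left(2 s \right)}}{2} - \frac{s \sin{\left(2 s \right)}}{2} - \frac{s \cos{\left(2 s \right)}}{2} - \frac{7 \sin{\left(2 s \right)}}{4} - \frac{\cos{\left(2 s \right)}}{4}] = - s^{2} \cos{\left(2 s \right)} - s \cos{\left(2 s \right)} - 4 \cos{\left(2 s \right)}, which equals f(s).
F(2) = - \frac{5 \cos{\left(4 \right)}}{4} - \frac{19 \sin{\left(4 \right)}}{4}; F(-1) = \frac{\cos{\left(2 \right)}}{4} + \frac{7 \sin{\left(2 \right)}}{4}.
Integral = F(2) - F(-1) = - \frac{7 \sin{\left(2 \right)}}{4} - \frac{\cos{\left(2 \right)}}{4} - \frac{5 \cos{\left(4 \right)}}{4} - \frac{19 \sin{\left(4 \right)}}{4}.

Antiderivative: F(s) = - \frac{s^{2} \sin{\left(2 s \right)}}{2} - \frac{s \sin{\left(2 s \right)}}{2} - \frac{s \cos{\left(2 s \right)}}{2} - \frac{7 \sin{\left(2 s \right)}}{4} - \frac{\cos{\left(2 s \right)}}{4}; value = - \frac{7 \sin{\left(2 \right)}}{4} - \frac{\cos{\left(2 \right)}}{4} - \frac{5 \cos{\left(4 \right)}}{4} - \frac{19 \sin{\left(4 \right)}}{4}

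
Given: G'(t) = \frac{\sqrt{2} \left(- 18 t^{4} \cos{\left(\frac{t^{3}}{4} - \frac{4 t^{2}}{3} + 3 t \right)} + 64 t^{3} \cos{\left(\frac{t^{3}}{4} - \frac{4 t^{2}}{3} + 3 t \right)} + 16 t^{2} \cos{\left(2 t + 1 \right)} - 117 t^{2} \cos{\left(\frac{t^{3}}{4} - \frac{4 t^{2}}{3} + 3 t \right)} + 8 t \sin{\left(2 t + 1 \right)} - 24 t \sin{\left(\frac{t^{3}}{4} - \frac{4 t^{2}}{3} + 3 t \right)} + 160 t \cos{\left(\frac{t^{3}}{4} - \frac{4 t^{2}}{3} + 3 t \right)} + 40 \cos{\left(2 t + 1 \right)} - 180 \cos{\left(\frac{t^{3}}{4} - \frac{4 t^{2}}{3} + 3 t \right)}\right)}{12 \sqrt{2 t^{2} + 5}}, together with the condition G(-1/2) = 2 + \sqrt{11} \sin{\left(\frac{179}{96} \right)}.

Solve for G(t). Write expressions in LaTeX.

G(t) = \frac{- \sqrt{2} \sqrt{2 t^{2} + 5} \left(- \sin{\left(2 t + 1 \right)} + 3 \sin{\left(\frac{t^{3}}{4} - \frac{4 t^{2}}{3} + 3 t \right)}\right) + 6}{3}

G'(t) has the shape u'v + uv' for u = - \frac{2 \sqrt{t^{2} + \frac{5}{2}}}{3} and v = - \sin{\left(2 t + 1 \right)} + 3 \sin{\left(\frac{t^{3}}{4} - \frac{4 t^{2}}{3} + 3 t \right)} — it is the derivative of the product u*v.
A general antiderivative is - \frac{2 \sqrt{t^{2} + \frac{5}{2}} \left(- \sin{\left(2 t + 1 \right)} + 3 \sin{\left(\frac{t^{3}}{4} - \frac{4 t^{2}}{3} + 3 t \right)}\right)}{3} + C.
The condition gives C = 2 + \sqrt{11} \sin{\left(\frac{179}{96} \right)} - (\sqrt{11} \sin{\left(\frac{179}{96} \right)}) = 2.
So G(t) = \frac{- \sqrt{2} \sqrt{2 t^{2} + 5} \left(- \sin{\left(2 t + 1 \right)} + 3 \sin{\left(\frac{t^{3}}{4} - \frac{4 t^{2}}{3} + 3 t \right)}\right) + 6}{3}.
Check: d/dt[\frac{- \sqrt{2} \sqrt{2 t^{2} + 5} \left(- \sin{\left(2 t + 1 \right)} + 3 \sin{\left(\frac{t^{3}}{4} - \frac{4 t^{2}}{3} + 3 t \right)}\right) + 6}{3}] = \frac{- 18 \sqrt{2} t^{4} \cos{\left(\frac{t^{3}}{4} - \frac{4 t^{2}}{3} + 3 t \right)} + 64 \sqrt{2} t^{3} \cos{\left(\frac{t^{3}}{4} - \frac{4 t^{2}}{3} + 3 t \right)} + 16 \sqrt{2} t^{2} \cos{\left(2 t + 1 \right)} - 117 \sqrt{2} t^{2} \cos{\left(\frac{t^{3}}{4} - \frac{4 t^{2}}{3} + 3 t \right)} + 8 \sqrt{2} t \sin{\left(2 t + 1 \right)} - 24 \sqrt{2} t \sin{\left(\frac{t^{3}}{4} - \frac{4 t^{2}}{3} + 3 t \right)} + 160 \sqrt{2} t \cos{\left(\frac{t^{3}}{4} - \frac{4 t^{2}}{3} + 3 t \right)} + 40 \sqrt{2} \cos{\left(2 t + 1 \right)} - 180 \sqrt{2} \cos{\left(\frac{t^{3}}{4} - \frac{4 t^{2}}{3} + 3 t \right)}}{12 \sqrt{2 t^{2} + 5}}, which equals G'(t).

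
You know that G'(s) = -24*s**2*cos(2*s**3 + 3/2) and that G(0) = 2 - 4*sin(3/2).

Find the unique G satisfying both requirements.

The substitution u = 2*s**3 + 3/2 works: G'(s) is exactly (dG/du)*(du/ds) for that inner function.
A general antiderivative is -4*sin(2*s**3 + 3/2) + C.
The condition gives C = 2 - 4*sin(3/2) - (-4*sin(3/2)) = 2.
So G(s) = -2*(2*sin(2*s**3 + 3/2) - 1).
Check: d/ds[-2*(2*sin(2*s**3 + 3/2) - 1)] = -24*s**2*cos(2*s**3 + 3/2) = G'(s).

G(s) = -2*(2*sin(2*s**3 + 3/2) - 1)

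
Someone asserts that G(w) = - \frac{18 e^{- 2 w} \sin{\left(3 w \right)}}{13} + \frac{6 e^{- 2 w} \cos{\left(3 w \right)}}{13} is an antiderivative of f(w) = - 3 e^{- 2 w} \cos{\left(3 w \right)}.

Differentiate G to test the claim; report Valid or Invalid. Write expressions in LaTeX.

Invalid: d/dw[G] - f = \frac{\left(18 \sin{\left(3 w \right)} - 27 \cos{\left(3 w \right)}\right) e^{- 2 w}}{13}, which is not 0.

d/dw[G] = \frac{\left(18 \sin{\left(3 w \right)} - 66 \cos{\left(3 w \right)}\right) e^{- 2 w}}{13}
d/dw[G] - f(w) = \frac{\left(18 \sin{\left(3 w \right)} - 27 \cos{\left(3 w \right)}\right) e^{- 2 w}}{13} != 0.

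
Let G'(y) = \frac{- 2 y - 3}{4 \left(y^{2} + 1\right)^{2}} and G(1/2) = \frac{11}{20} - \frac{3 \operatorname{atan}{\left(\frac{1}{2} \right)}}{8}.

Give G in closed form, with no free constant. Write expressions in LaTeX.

G(y) = \frac{4 y^{2} - 3 y - 3 \left(y^{2} + 1\right) \operatorname{atan}{\left(y \right)} + 6}{8 \left(y^{2} + 1\right)}

A first test for any G(y): its y-derivative must equal the given G'(y).
A general antiderivative is - \frac{3 y - 2}{8 y^{2} + 8} - \frac{3 \operatorname{atan}{\left(y \right)}}{8} + C.
The condition gives C = \frac{11}{20} - \frac{3 \operatorname{atan}{\left(\frac{1}{2} \right)}}{8} - (\frac{1}{20} - \frac{3 \operatorname{atan}{\left(\frac{1}{2} \right)}}{8}) = \frac{1}{2}.
So G(y) = \frac{4 y^{2} - 3 y - 3 \left(y^{2} + 1\right) \operatorname{atan}{\left(y \right)} + 6}{8 \left(y^{2} + 1\right)}.
Check: d/dy[\frac{4 y^{2} - 3 y - 3 \left(y^{2} + 1\right) \operatorname{atan}{\left(y \right)} + 6}{8 \left(y^{2} + 1\right)}] = \frac{- 2 y - 3}{4 y^{4} + 8 y^{2} + 4}, which equals G'(y).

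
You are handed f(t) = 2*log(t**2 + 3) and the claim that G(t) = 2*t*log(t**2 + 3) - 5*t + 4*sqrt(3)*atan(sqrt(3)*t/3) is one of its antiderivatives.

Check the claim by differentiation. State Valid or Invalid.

d/dt[G] = 2*log(t**2 + 3) - 1
d/dt[G] - f(t) = -1 != 0.

Invalid: d/dt[G] - f = -1, which is not 0.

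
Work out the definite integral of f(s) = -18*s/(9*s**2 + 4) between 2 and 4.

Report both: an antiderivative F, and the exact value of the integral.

Antiderivative: F(s) = -log(3*s**2 + 4/3); value = -log(148/3) + log(40/3)

f matches the chain-rule pattern g'(h)*h' with inner function h(s) = 3*s**2 + 4/3; substituting u = h(s) collapses the integral.
F(s) = -log(3*s**2 + 4/3) is an antiderivative of f.
Check: d/ds[-log(3*s**2 + 4/3)] = -18*s/(9*s**2 + 4) = f(s).
F(4) = -log(148/3); F(2) = -log(40/3).
Integral = F(4) - F(2) = -log(148/3) + log(40/3).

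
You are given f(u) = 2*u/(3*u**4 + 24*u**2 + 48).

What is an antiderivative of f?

An antiderivative is F(u) = -1/(3*u**2 + 12).

f matches the chain-rule pattern g'(h)*h' with inner function h(u) = 3*u**2/2 + 6; substituting w = h(u) collapses the integral.
Check: d/du[-1/(3*u**2 + 12)] = 2*u/(3*u**4 + 24*u**2 + 48) = f(u).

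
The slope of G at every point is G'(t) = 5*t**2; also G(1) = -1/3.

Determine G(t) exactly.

G(t) = 5*t**3/3 - 2

Recover the given G'(t) by differentiating a candidate G(t); any mismatch rules it out.
A general antiderivative is 5*t**3/3 - 1 + C.
The condition gives C = -1/3 - (2/3) = -1.
So G(t) = 5*t**3/3 - 2.
Check: d/dt[5*t**3/3 - 2] = 5*t**2 = G'(t).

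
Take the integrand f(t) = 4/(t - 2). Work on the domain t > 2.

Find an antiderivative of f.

An antiderivative is F(t) = 4*log(t - 2).

For F(t) to be correct the identity F'(t) - f(t) = 0 must hold.
Check: d/dt[4*log(t - 2)] = 4/(t - 2) = f(t).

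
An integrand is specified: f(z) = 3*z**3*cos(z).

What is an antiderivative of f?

Differentiate the proposed F(z) back; it has to land on f(z) exactly.
Check: d/dz[3*(z**3*sin(z) + 3*z**2*cos(z) - 6*z*sin(z) - 6*cos(z))] = 3*z**3*cos(z) = f(z).

An antiderivative is F(z) = 3*(z**3*sin(z) + 3*z**2*cos(z) - 6*z*sin(z) - 6*cos(z)).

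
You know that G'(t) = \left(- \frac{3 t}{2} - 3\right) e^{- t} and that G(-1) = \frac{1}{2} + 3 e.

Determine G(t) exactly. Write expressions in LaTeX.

Recognize the product-rule pattern: G'(t) = u'v + uv' with u = \frac{3 t}{2} + \frac{9}{2}, v = e^{- t}, so integration by parts undoes it.
A general antiderivative is \frac{\left(3 t + 9\right) e^{- t}}{2} + C.
The condition gives C = \frac{1}{2} + 3 e - (3 e) = \frac{1}{2}.
So G(t) = \frac{3 t e^{- t}}{2} + \frac{1}{2} + \frac{9 e^{- t}}{2}.
Check: d/dt[\frac{3 t e^{- t}}{2} + \frac{1}{2} + \frac{9 e^{- t}}{2}] = \frac{\left(- 3 t - 6\right) e^{- t}}{2}, which equals G'(t).

G(t) = \frac{3 t e^{- t}}{2} + \frac{1}{2} + \frac{9 e^{- t}}{2}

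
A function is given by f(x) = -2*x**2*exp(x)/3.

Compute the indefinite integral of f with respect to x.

F(x) = (-2*x**2 + 4*x - 4)*exp(x)/3 + C

f has the shape u'v + uv' for u = -2*x**2/3 + 4*x/3 - 4/3 and v = exp(x) — it is the derivative of the product u*v.
Check: d/dx[(-2*x**2 + 4*x - 4)*exp(x)/3] = -2*x**2*exp(x)/3 = f(x).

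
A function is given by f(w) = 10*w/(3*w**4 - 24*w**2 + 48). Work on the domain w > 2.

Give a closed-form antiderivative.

An antiderivative is F(w) = -5/(3*w**2 - 12).

Recognize the product-rule pattern: f = u'v + uv' with u = -15/(3*w - 6), v = 1/(3*w + 6), so integration by parts undoes it.
Check: d/dw[-5/(3*w**2 - 12)] = 10*w/(3*w**4 - 24*w**2 + 48) = f(w).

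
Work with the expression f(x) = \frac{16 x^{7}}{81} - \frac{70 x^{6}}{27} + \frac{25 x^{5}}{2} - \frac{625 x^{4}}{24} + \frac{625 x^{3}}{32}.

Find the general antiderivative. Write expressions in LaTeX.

F(x) = \frac{2 x^{8}}{81} - \frac{10 x^{7}}{27} + \frac{25 x^{6}}{12} - \frac{125 x^{5}}{24} + \frac{625 x^{4}}{128} + C

f matches the chain-rule pattern g'(h)*h' with inner function h(x) = - \frac{x^{2}}{3} + \frac{5 x}{4}; substituting u = h(x) collapses the integral.
Check: d/dx[\frac{2 x^{8}}{81} - \frac{10 x^{7}}{27} + \frac{25 x^{6}}{12} - \frac{125 x^{5}}{24} + \frac{625 x^{4}}{128}] = \frac{16 x^{7}}{81} - \frac{70 x^{6}}{27} + \frac{25 x^{5}}{2} - \frac{625 x^{4}}{24} + \frac{625 x^{3}}{32} = f(x).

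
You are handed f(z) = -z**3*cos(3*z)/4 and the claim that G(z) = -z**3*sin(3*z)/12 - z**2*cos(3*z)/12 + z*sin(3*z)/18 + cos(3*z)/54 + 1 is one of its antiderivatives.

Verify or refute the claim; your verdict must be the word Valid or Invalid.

d/dz[G] = -z**3*cos(3*z)/4
This equals f(z) exactly, so the claim holds.

Valid. The derivative of G reproduces f.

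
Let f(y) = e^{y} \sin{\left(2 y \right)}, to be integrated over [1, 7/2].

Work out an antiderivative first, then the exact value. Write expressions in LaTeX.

Antiderivative: F(y) = \frac{\left(\sin{\left(2 y \right)} - 2 \cos{\left(2 y \right)}\right) e^{y}}{5}; value = - \frac{2 e^{\frac{7}{2}} \cos{\left(7 \right)}}{5} - \frac{e \sin{\left(2 \right)}}{5} + \frac{2 e \cos{\left(2 \right)}}{5} + \frac{e^{\frac{7}{2}} \sin{\left(7 \right)}}{5}

Since d/dy undoes antidifferentiation here, F'(y) = f(y) is required of F(y).
F(y) = \frac{\left(\sin{\left(2 y \right)} - 2 \cos{\left(2 y \right)}\right) e^{y}}{5} is an antiderivative of f.
Check: d/dy[\frac{\left(\sin{\left(2 y \right)} - 2 \cos{\left(2 y \right)}\right) e^{y}}{5}] = e^{y} \sin{\left(2 y \right)} = f(y).
F(7/2) = - \frac{2 e^{\frac{7}{2}} \cos{\left(7 \right)}}{5} + \frac{e^{\frac{7}{2}} \sin{\left(7 \right)}}{5}; F(1) = - \frac{2 e \cos{\left(2 \right)}}{5} + \frac{e \sin{\left(2 \right)}}{5}.
Integral = F(7/2) - F(1) = - \frac{2 e^{\frac{7}{2}} \cos{\left(7 \right)}}{5} - \frac{e \sin{\left(2 \right)}}{5} + \frac{2 e \cos{\left(2 \right)}}{5} + \frac{e^{\frac{7}{2}} \sin{\left(7 \right)}}{5}.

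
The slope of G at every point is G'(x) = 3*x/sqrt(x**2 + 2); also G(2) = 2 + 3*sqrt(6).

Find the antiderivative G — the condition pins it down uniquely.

G(x) = 3*sqrt(x**2 + 2) + 2

G'(x) matches the chain-rule pattern g'(h)*h' with inner function h(x) = x**2 + 2; substituting u = h(x) collapses the integral.
A general antiderivative is 3*sqrt(x**2 + 2) + C.
The condition gives C = 2 + 3*sqrt(6) - (3*sqrt(6)) = 2.
So G(x) = 3*sqrt(x**2 + 2) + 2.
Check: d/dx[3*sqrt(x**2 + 2) + 2] = 3*x/sqrt(x**2 + 2) = G'(x).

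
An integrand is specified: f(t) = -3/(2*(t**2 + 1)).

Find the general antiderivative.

F(t) = -3*atan(t)/2 + C

A first test for any F(t): its t-derivative must equal f(t) identically.
Check: d/dt[-3*atan(t)/2] = -3/(2*t**2 + 2), which equals f(t).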